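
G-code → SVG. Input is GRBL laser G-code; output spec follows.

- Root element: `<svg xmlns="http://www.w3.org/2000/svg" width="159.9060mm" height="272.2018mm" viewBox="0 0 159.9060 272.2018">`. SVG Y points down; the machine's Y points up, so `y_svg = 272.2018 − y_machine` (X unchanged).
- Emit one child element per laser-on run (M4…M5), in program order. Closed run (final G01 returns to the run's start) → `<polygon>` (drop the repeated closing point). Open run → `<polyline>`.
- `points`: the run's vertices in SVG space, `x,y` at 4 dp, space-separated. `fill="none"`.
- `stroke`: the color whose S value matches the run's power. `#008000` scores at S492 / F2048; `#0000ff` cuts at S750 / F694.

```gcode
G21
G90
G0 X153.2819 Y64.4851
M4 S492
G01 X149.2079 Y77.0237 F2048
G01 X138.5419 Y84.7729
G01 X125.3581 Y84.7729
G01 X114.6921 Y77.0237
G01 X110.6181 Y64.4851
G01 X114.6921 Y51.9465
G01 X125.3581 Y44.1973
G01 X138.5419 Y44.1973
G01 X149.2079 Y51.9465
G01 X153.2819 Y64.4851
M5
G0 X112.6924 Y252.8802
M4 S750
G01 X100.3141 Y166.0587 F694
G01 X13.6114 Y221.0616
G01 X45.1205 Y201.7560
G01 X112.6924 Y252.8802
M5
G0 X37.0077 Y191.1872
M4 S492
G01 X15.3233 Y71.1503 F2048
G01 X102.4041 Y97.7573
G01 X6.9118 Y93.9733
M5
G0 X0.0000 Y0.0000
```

<svg xmlns="http://www.w3.org/2000/svg" width="159.9060mm" height="272.2018mm" viewBox="0 0 159.9060 272.2018">
  <polygon points="153.2819,207.7167 149.2079,195.1781 138.5419,187.4289 125.3581,187.4289 114.6921,195.1781 110.6181,207.7167 114.6921,220.2553 125.3581,228.0045 138.5419,228.0045 149.2079,220.2553" fill="none" stroke="#008000"/>
  <polygon points="112.6924,19.3216 100.3141,106.1431 13.6114,51.1402 45.1205,70.4458" fill="none" stroke="#0000ff"/>
  <polyline points="37.0077,81.0146 15.3233,201.0515 102.4041,174.4445 6.9118,178.2285" fill="none" stroke="#008000"/>
</svg>

Each laser-on run becomes one SVG element. Flip Y back into SVG space with y_svg = 272.2018 − y_machine.

Run 1: the run's S492 means `#008000` (score). The run returns to its start, so emit a `<polygon>` with points (Y-flipped): 153.2819,207.7167 149.2079,195.1781 138.5419,187.4289 125.3581,187.4289 114.6921,195.1781 110.6181,207.7167 114.6921,220.2553 125.3581,228.0045 138.5419,228.0045 149.2079,220.2553.

Run 2: the run's S750 means `#0000ff` (cut). The run returns to its start, so emit a `<polygon>` with points (Y-flipped): 112.6924,19.3216 100.3141,106.1431 13.6114,51.1402 45.1205,70.4458.

Run 3: power S492 maps to stroke `#008000` (score). The run is open, so emit a `<polyline>` with points (Y-flipped): 37.0077,81.0146 15.3233,201.0515 102.4041,174.4445 6.9118,178.2285.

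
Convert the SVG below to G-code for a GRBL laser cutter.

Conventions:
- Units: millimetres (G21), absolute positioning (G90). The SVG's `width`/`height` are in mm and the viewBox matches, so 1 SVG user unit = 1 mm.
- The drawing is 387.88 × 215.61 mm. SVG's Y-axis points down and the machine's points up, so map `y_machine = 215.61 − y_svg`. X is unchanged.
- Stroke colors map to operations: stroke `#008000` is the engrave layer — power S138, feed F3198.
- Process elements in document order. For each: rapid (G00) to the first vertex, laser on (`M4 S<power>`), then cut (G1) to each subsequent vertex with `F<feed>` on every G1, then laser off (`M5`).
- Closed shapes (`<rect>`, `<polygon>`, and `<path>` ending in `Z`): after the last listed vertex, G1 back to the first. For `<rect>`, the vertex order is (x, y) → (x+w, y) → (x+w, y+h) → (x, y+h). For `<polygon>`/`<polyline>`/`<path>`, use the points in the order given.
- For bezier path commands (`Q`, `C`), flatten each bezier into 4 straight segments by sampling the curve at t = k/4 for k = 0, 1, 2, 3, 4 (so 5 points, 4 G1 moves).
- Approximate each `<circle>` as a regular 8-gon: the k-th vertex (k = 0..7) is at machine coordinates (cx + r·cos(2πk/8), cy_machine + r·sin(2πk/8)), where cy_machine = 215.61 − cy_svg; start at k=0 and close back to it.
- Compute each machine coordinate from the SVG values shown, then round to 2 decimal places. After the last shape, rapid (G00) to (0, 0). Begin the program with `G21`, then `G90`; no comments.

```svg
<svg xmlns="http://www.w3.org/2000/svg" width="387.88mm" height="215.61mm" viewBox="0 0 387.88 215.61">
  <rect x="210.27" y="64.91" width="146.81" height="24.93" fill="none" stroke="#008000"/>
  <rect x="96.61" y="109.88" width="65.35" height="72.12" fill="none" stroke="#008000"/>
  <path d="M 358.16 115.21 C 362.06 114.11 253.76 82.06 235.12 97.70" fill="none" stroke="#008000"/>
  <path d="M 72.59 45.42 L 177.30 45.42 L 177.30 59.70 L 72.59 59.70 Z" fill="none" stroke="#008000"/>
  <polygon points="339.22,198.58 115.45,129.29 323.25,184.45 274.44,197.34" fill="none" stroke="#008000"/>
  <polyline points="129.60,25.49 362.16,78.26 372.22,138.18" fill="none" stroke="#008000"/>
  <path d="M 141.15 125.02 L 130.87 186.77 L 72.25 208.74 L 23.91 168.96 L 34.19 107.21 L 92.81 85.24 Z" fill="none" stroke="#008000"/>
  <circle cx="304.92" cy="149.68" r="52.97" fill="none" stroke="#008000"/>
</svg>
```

G21
G90
G00 X210.27 Y150.70
M4 S138
G1 X357.08 Y150.70 F3198
G1 X357.08 Y125.77 F3198
G1 X210.27 Y125.77 F3198
G1 X210.27 Y150.70 F3198
M5
G00 X96.61 Y105.73
M4 S138
G1 X161.96 Y105.73 F3198
G1 X161.96 Y33.61 F3198
G1 X96.61 Y33.61 F3198
G1 X96.61 Y105.73 F3198
M5
G00 X358.16 Y100.40
M4 S138
G1 X343.20 Y105.80 F3198
G1 X305.09 Y115.43 F3198
G1 X262.76 Y121.93 F3198
G1 X235.12 Y117.91 F3198
M5
G00 X72.59 Y170.19
M4 S138
G1 X177.30 Y170.19 F3198
G1 X177.30 Y155.91 F3198
G1 X72.59 Y155.91 F3198
G1 X72.59 Y170.19 F3198
M5
G00 X339.22 Y17.03
M4 S138
G1 X115.45 Y86.32 F3198
G1 X323.25 Y31.16 F3198
G1 X274.44 Y18.27 F3198
G1 X339.22 Y17.03 F3198
M5
G00 X129.60 Y190.12
M4 S138
G1 X362.16 Y137.35 F3198
G1 X372.22 Y77.43 F3198
M5
G00 X141.15 Y90.59
M4 S138
G1 X130.87 Y28.84 F3198
G1 X72.25 Y6.87 F3198
G1 X23.91 Y46.65 F3198
G1 X34.19 Y108.40 F3198
G1 X92.81 Y130.37 F3198
G1 X141.15 Y90.59 F3198
M5
G00 X357.89 Y65.93
M4 S138
G1 X342.38 Y103.39 F3198
G1 X304.92 Y118.90 F3198
G1 X267.46 Y103.39 F3198
G1 X251.95 Y65.93 F3198
G1 X267.46 Y28.47 F3198
G1 X304.92 Y12.96 F3198
G1 X342.38 Y28.47 F3198
G1 X357.89 Y65.93 F3198
M5
G00 X0.00 Y0.00

viewBox `0 0 387.88 215.61` with mm width/height → 1 unit = 1 mm. Flip: y_m = 215.61 − y_svg.

**Shape 1** — `<rect>` rectangle, stroke `#008000` → engrave (S138, F3198). Machine vertices: (210.27,150.70) → (357.08,150.70) → (357.08,125.77) → (210.27,125.77) → (210.27,150.70). Closed: final G1 returns to the first vertex.

**Shape 2** — `<rect>` rectangle, stroke `#008000` → engrave (S138, F3198). Machine vertices: (96.61,105.73) → (161.96,105.73) → (161.96,33.61) → (96.61,33.61) → (96.61,105.73). Closed: final G1 returns to the first vertex.

**Shape 3** — `<path>` cubic bezier, stroke `#008000` → engrave (S138, F3198). Control points (SVG): P0=(358.16,115.21), P1=(362.06,114.11), P2=(253.76,82.06), P3=(235.12,97.70); sampled at t=k/4. Machine vertices: (358.16,100.40) → (343.20,105.80) → (305.09,115.43) → (262.76,121.93) → (235.12,117.91). Open path.

**Shape 4** — `<path>` rectangle, stroke `#008000` → engrave (S138, F3198). Machine vertices: (72.59,170.19) → (177.30,170.19) → (177.30,155.91) → (72.59,155.91) → (72.59,170.19). Closed: final G1 returns to the first vertex.

**Shape 5** — `<polygon>` closed polygon, stroke `#008000` → engrave (S138, F3198). Machine vertices: (339.22,17.03) → (115.45,86.32) → (323.25,31.16) → (274.44,18.27) → (339.22,17.03). Closed: final G1 returns to the first vertex.

**Shape 6** — `<polyline>` open polyline, stroke `#008000` → engrave (S138, F3198). Machine vertices: (129.60,190.12) → (362.16,137.35) → (372.22,77.43). Open path.

**Shape 7** — `<path>` regular polygon, stroke `#008000` → engrave (S138, F3198). Machine vertices: (141.15,90.59) → (130.87,28.84) → (72.25,6.87) → (23.91,46.65) → (34.19,108.40) → (92.81,130.37) → (141.15,90.59). Closed: final G1 returns to the first vertex.

**Shape 8** — `<circle>` circle, stroke `#008000` → engrave (S138, F3198). Machine vertices: (357.89,65.93) → (342.38,103.39) → (304.92,118.90) → (267.46,103.39) → (251.95,65.93) → (267.46,28.47) → (304.92,12.96) → (342.38,28.47) → (357.89,65.93). Closed: final G1 returns to the first vertex.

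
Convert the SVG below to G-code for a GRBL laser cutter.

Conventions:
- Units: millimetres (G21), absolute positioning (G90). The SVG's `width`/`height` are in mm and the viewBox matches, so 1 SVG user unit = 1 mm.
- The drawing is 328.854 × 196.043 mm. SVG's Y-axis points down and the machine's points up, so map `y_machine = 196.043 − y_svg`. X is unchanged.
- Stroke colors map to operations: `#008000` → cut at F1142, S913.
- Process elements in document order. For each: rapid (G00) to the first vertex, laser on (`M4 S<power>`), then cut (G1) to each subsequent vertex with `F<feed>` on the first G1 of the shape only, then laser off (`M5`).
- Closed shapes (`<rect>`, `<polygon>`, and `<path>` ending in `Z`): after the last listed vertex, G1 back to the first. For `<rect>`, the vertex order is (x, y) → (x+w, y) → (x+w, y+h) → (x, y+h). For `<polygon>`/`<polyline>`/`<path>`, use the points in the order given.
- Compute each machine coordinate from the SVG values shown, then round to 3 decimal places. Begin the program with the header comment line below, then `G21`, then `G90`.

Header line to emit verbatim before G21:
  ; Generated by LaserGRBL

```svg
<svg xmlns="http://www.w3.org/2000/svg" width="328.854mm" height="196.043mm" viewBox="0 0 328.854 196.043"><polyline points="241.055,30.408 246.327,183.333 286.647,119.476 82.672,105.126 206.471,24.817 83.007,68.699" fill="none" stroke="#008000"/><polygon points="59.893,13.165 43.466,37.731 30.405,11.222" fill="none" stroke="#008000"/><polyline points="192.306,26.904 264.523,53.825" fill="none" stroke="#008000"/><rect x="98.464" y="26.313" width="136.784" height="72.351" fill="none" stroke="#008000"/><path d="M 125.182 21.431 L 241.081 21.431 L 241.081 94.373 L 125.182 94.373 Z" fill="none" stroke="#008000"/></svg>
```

; Generated by LaserGRBL
G21
G90
G00 X241.055 Y165.635
M4 S913
G1 X246.327 Y12.710 F1142
G1 X286.647 Y76.567
G1 X82.672 Y90.917
G1 X206.471 Y171.226
G1 X83.007 Y127.344
M5
G00 X59.893 Y182.878
M4 S913
G1 X43.466 Y158.312 F1142
G1 X30.405 Y184.821
G1 X59.893 Y182.878
M5
G00 X192.306 Y169.139
M4 S913
G1 X264.523 Y142.218 F1142
M5
G00 X98.464 Y169.730
M4 S913
G1 X235.248 Y169.730 F1142
G1 X235.248 Y97.379
G1 X98.464 Y97.379
G1 X98.464 Y169.730
M5
G00 X125.182 Y174.612
M4 S913
G1 X241.081 Y174.612 F1142
G1 X241.081 Y101.670
G1 X125.182 Y101.670
G1 X125.182 Y174.612
M5

Since the viewBox matches the mm dimensions, user units are millimetres directly. The only transform is the Y-flip y_m = 196.043 − y_svg.

Shape 1 is a open polyline drawn with `<polyline>`. Its stroke #008000 means cut at S913, F1142. After flipping Y the toolpath is (241.055,165.635) → (246.327,12.710) → (286.647,76.567) → (82.672,90.917) → (206.471,171.226) → (83.007,127.344).

Shape 2 is a regular polygon drawn with `<polygon>`. Its stroke #008000 means cut at S913, F1142. After flipping Y the toolpath is (59.893,182.878) → (43.466,158.312) → (30.405,184.821) → (59.893,182.878), returning to the start.

Shape 3 is a line segment drawn with `<polyline>`. Its stroke #008000 means cut at S913, F1142. After flipping Y the toolpath is (192.306,169.139) → (264.523,142.218).

Shape 4 is a rectangle drawn with `<rect>`. Its stroke #008000 means cut at S913, F1142. After flipping Y the toolpath is (98.464,169.730) → (235.248,169.730) → (235.248,97.379) → (98.464,97.379) → (98.464,169.730), returning to the start.

Shape 5 is a rectangle drawn with `<path>`. Its stroke #008000 means cut at S913, F1142. After flipping Y the toolpath is (125.182,174.612) → (241.081,174.612) → (241.081,101.670) → (125.182,101.670) → (125.182,174.612), returning to the start.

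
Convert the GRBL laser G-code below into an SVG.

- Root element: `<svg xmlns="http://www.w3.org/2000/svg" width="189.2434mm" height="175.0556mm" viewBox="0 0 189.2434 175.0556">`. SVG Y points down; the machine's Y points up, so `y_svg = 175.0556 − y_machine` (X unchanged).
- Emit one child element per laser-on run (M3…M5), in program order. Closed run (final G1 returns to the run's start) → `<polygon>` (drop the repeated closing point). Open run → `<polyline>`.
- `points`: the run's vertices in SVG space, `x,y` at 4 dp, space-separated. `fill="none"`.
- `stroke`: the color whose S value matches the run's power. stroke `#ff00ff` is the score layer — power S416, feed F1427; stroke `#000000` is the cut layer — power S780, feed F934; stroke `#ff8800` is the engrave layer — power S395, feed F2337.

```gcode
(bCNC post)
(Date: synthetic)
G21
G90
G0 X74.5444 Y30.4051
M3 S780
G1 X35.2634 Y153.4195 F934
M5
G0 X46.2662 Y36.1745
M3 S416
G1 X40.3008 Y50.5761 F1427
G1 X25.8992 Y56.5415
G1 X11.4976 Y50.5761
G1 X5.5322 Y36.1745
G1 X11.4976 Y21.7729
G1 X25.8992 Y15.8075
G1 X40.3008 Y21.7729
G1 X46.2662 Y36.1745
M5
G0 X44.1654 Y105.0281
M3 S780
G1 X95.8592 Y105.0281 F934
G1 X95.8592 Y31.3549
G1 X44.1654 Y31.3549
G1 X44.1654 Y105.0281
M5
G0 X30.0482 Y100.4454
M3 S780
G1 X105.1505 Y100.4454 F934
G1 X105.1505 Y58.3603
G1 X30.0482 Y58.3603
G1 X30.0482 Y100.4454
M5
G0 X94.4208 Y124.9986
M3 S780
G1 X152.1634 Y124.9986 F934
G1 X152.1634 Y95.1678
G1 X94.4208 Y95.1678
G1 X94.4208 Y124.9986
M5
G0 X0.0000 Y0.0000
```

<svg xmlns="http://www.w3.org/2000/svg" width="189.2434mm" height="175.0556mm" viewBox="0 0 189.2434 175.0556">
  <polyline points="74.5444,144.6505 35.2634,21.6361" fill="none" stroke="#000000"/>
  <polygon points="46.2662,138.8811 40.3008,124.4795 25.8992,118.5141 11.4976,124.4795 5.5322,138.8811 11.4976,153.2827 25.8992,159.2481 40.3008,153.2827" fill="none" stroke="#ff00ff"/>
  <polygon points="44.1654,70.0275 95.8592,70.0275 95.8592,143.7007 44.1654,143.7007" fill="none" stroke="#000000"/>
  <polygon points="30.0482,74.6102 105.1505,74.6102 105.1505,116.6953 30.0482,116.6953" fill="none" stroke="#000000"/>
  <polygon points="94.4208,50.0570 152.1634,50.0570 152.1634,79.8878 94.4208,79.8878" fill="none" stroke="#000000"/>
</svg>

Machine Y-up, SVG Y-down with viewBox height 175.0556, so y_svg = 175.0556 − y_machine; X carries over.

Run 1: the run's S780 means `#000000` (cut). The run is open, so emit a `<polyline>` with points (Y-flipped): 74.5444,144.6505 35.2634,21.6361.

Run 2: the run's S416 means `#ff00ff` (score). The run returns to its start, so emit a `<polygon>` with points (Y-flipped): 46.2662,138.8811 40.3008,124.4795 25.8992,118.5141 11.4976,124.4795 5.5322,138.8811 11.4976,153.2827 25.8992,159.2481 40.3008,153.2827.

Run 3: S780 ⇒ cut layer `#000000`. The run returns to its start, so emit a `<polygon>` with points (Y-flipped): 44.1654,70.0275 95.8592,70.0275 95.8592,143.7007 44.1654,143.7007.

Run 4: the run's S780 means `#000000` (cut). The run returns to its start, so emit a `<polygon>` with points (Y-flipped): 30.0482,74.6102 105.1505,74.6102 105.1505,116.6953 30.0482,116.6953.

Run 5: power S780 maps to stroke `#000000` (cut). The run returns to its start, so emit a `<polygon>` with points (Y-flipped): 94.4208,50.0570 152.1634,50.0570 152.1634,79.8878 94.4208,79.8878.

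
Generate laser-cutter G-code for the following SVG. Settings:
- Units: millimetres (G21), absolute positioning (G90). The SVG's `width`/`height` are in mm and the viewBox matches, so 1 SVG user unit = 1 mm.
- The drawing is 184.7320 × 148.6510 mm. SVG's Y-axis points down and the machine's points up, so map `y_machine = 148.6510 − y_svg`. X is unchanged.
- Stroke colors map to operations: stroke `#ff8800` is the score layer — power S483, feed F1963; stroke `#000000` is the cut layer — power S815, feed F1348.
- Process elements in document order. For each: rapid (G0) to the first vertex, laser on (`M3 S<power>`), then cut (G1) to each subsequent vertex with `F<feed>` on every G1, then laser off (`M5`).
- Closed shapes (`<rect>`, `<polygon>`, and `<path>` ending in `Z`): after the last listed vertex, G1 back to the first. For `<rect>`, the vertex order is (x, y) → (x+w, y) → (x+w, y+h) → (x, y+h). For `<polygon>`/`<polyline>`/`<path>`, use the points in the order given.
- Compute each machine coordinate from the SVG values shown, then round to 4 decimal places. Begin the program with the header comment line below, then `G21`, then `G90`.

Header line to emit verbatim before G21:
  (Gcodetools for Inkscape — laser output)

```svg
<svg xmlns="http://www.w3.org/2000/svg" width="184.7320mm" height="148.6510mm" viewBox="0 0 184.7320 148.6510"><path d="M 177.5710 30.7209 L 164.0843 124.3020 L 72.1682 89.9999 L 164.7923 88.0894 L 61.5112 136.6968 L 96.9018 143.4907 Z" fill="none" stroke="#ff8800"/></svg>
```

(Gcodetools for Inkscape — laser output)
G21
G90
G0 X177.5710 Y117.9301
M3 S483
G1 X164.0843 Y24.3490 F1963
G1 X72.1682 Y58.6511 F1963
G1 X164.7923 Y60.5616 F1963
G1 X61.5112 Y11.9542 F1963
G1 X96.9018 Y5.1603 F1963
G1 X177.5710 Y117.9301 F1963
M5

Since the viewBox matches the mm dimensions, user units are millimetres directly. The only transform is the Y-flip y_m = 148.6510 − y_svg.

Shape 1 is a closed polygon drawn with `<path>`. Its stroke #ff8800 means score at S483, F1963. After flipping Y the toolpath is (177.5710,117.9301) → (164.0843,24.3490) → (72.1682,58.6511) → (164.7923,60.5616) → (61.5112,11.9542) → (96.9018,5.1603) → (177.5710,117.9301), returning to the start.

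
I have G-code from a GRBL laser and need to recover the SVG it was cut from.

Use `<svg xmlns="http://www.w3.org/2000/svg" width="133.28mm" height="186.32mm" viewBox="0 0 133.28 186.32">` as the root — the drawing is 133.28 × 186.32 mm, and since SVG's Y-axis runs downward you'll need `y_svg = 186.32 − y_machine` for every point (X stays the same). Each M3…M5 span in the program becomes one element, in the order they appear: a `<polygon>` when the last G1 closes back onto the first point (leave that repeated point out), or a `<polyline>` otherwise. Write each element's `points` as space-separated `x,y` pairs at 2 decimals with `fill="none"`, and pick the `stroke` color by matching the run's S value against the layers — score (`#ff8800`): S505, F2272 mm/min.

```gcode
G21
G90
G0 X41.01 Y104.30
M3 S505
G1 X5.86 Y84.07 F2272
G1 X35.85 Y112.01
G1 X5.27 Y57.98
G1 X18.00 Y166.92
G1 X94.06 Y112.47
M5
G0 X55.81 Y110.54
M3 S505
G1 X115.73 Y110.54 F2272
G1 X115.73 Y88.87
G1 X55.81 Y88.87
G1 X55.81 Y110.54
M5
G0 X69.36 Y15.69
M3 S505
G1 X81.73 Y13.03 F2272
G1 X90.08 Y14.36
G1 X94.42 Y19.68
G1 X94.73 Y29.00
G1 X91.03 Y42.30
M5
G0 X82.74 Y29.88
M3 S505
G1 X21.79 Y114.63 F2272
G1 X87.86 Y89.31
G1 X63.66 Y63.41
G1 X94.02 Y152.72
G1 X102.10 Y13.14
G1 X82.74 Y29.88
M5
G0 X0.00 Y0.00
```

<svg xmlns="http://www.w3.org/2000/svg" width="133.28mm" height="186.32mm" viewBox="0 0 133.28 186.32">
  <polyline points="41.01,82.02 5.86,102.25 35.85,74.31 5.27,128.34 18.00,19.40 94.06,73.85" fill="none" stroke="#ff8800"/>
  <polygon points="55.81,75.78 115.73,75.78 115.73,97.45 55.81,97.45" fill="none" stroke="#ff8800"/>
  <polyline points="69.36,170.63 81.73,173.29 90.08,171.96 94.42,166.64 94.73,157.32 91.03,144.02" fill="none" stroke="#ff8800"/>
  <polygon points="82.74,156.44 21.79,71.69 87.86,97.01 63.66,122.91 94.02,33.60 102.10,173.18" fill="none" stroke="#ff8800"/>
</svg>

y_svg = 186.32 − y_m. Every run uses S505, so all elements get stroke `#ff8800` (score).

[1] open run; points: 41.01,82.02 5.86,102.25 35.85,74.31 5.27,128.34 18.00,19.40 94.06,73.85

[2] closed run; points: 55.81,75.78 115.73,75.78 115.73,97.45 55.81,97.45

[3] open run; points: 69.36,170.63 81.73,173.29 90.08,171.96 94.42,166.64 94.73,157.32 91.03,144.02

[4] closed run; points: 82.74,156.44 21.79,71.69 87.86,97.01 63.66,122.91 94.02,33.60 102.10,173.18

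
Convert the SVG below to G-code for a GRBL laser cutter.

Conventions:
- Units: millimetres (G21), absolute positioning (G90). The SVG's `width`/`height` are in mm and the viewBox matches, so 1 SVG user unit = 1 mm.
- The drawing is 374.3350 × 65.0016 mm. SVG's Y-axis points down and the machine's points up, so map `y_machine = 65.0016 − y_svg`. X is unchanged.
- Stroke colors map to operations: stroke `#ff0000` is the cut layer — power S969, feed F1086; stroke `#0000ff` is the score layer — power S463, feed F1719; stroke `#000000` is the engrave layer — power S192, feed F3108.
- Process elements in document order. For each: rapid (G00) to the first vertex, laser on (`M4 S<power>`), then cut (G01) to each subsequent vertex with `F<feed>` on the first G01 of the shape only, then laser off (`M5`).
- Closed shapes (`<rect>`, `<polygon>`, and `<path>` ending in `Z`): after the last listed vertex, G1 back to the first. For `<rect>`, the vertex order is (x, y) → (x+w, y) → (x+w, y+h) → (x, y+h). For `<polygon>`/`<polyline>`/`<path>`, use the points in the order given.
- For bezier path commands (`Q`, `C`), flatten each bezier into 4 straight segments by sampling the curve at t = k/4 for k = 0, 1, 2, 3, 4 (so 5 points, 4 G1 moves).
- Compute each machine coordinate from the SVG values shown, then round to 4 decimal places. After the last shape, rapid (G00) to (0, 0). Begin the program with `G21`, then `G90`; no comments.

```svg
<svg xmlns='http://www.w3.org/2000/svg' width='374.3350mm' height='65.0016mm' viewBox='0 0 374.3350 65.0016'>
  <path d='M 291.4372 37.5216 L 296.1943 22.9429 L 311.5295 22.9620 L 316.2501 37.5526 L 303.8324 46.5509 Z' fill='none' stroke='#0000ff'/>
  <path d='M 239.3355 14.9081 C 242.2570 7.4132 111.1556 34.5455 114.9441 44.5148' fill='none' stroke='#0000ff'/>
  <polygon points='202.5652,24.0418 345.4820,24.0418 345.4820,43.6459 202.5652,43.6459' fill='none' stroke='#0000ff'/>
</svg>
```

viewBox `0 0 374.3350 65.0016` with mm width/height → 1 unit = 1 mm. Flip: y_m = 65.0016 − y_svg.

**Shape 1** — `<path>` regular polygon, stroke `#0000ff` → score (S463, F1719). Machine vertices: (291.4372,27.4800) → (296.1943,42.0587) → (311.5295,42.0396) → (316.2501,27.4490) → (303.8324,18.4507) → (291.4372,27.4800). Closed: final G1 returns to the first vertex.

**Shape 2** — `<path>` cubic bezier, stroke `#0000ff` → score (S463, F1719). Control points (SVG): P0=(239.3355,14.9081), P1=(242.2570,7.4132), P2=(111.1556,34.5455), P3=(114.9441,44.5148); sampled at t=k/4. Machine vertices: (239.3355,50.0935) → (220.5991,50.0313) → (176.8147,41.8392) → (133.1928,30.3726) → (114.9441,20.4868). Open path.

**Shape 3** — `<polygon>` rectangle, stroke `#0000ff` → score (S463, F1719). Machine vertices: (202.5652,40.9598) → (345.4820,40.9598) → (345.4820,21.3557) → (202.5652,21.3557) → (202.5652,40.9598). Closed: final G1 returns to the first vertex.

G21
G90
G00 X291.4372 Y27.4800
M4 S463
G01 X296.1943 Y42.0587 F1719
G01 X311.5295 Y42.0396
G01 X316.2501 Y27.4490
G01 X303.8324 Y18.4507
G01 X291.4372 Y27.4800
M5
G00 X239.3355 Y50.0935
M4 S463
G01 X220.5991 Y50.0313 F1719
G01 X176.8147 Y41.8392
G01 X133.1928 Y30.3726
G01 X114.9441 Y20.4868
M5
G00 X202.5652 Y40.9598
M4 S463
G01 X345.4820 Y40.9598 F1719
G01 X345.4820 Y21.3557
G01 X202.5652 Y21.3557
G01 X202.5652 Y40.9598
M5
G00 X0.0000 Y0.0000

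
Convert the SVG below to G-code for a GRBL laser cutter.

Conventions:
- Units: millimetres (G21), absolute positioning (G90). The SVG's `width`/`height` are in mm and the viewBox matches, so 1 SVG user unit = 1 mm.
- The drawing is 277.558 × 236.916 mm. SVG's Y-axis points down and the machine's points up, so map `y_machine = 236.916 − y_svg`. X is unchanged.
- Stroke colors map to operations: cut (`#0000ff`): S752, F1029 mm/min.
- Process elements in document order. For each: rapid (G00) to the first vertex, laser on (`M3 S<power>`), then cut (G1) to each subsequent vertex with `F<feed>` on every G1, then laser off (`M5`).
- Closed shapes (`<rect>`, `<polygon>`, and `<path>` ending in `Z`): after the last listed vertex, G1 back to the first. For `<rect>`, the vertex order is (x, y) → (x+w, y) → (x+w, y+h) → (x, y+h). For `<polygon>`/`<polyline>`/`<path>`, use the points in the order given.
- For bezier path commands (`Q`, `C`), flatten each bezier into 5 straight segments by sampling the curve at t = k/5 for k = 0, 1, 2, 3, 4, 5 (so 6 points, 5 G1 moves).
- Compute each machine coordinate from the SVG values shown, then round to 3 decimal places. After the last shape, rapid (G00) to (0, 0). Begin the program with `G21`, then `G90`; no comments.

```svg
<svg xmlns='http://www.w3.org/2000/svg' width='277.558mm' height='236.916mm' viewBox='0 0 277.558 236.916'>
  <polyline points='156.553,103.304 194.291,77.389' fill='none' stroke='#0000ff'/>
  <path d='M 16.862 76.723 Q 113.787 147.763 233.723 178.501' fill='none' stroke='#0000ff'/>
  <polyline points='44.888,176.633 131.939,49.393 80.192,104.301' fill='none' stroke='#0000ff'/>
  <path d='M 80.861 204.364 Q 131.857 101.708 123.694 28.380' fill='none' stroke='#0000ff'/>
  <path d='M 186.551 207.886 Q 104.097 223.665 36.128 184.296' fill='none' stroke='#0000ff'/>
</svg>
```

G21
G90
G00 X156.553 Y133.612
M3 S752
G1 X194.291 Y159.527 F1029
M5
G00 X16.862 Y160.193
M3 S752
G1 X56.552 Y133.389 F1029
G1 X98.084 Y109.809 F1029
G1 X141.456 Y89.454 F1029
G1 X186.669 Y72.322 F1029
G1 X233.723 Y58.415 F1029
M5
G00 X44.888 Y60.283
M3 S752
G1 X131.939 Y187.523 F1029
G1 X80.192 Y132.615 F1029
M5
G00 X80.861 Y32.552
M3 S752
G1 X98.893 Y72.441 F1029
G1 X112.192 Y109.984 F1029
G1 X120.759 Y145.181 F1029
G1 X124.593 Y178.032 F1029
G1 X123.694 Y208.536 F1029
M5
G00 X186.551 Y29.030
M3 S752
G1 X154.149 Y24.924 F1029
G1 X122.905 Y25.230 F1029
G1 X92.821 Y29.948 F1029
G1 X63.895 Y39.078 F1029
G1 X36.128 Y52.620 F1029
M5
G00 X0.000 Y0.000

Since the viewBox matches the mm dimensions, user units are millimetres directly. The only transform is the Y-flip y_m = 236.916 − y_svg.

Shape 1 is a line segment drawn with `<polyline>`. Its stroke #0000ff means cut at S752, F1029. After flipping Y the toolpath is (156.553,133.612) → (194.291,159.527).

Shape 2 is a quadratic bezier drawn with `<path>`. Its stroke #0000ff means cut at S752, F1029. After flipping Y the toolpath is (16.862,160.193) → (56.552,133.389) → (98.084,109.809) → (141.456,89.454) → (186.669,72.322) → (233.723,58.415).

Shape 3 is a open polyline drawn with `<polyline>`. Its stroke #0000ff means cut at S752, F1029. After flipping Y the toolpath is (44.888,60.283) → (131.939,187.523) → (80.192,132.615).

Shape 4 is a quadratic bezier drawn with `<path>`. Its stroke #0000ff means cut at S752, F1029. After flipping Y the toolpath is (80.861,32.552) → (98.893,72.441) → (112.192,109.984) → (120.759,145.181) → (124.593,178.032) → (123.694,208.536).

Shape 5 is a quadratic bezier drawn with `<path>`. Its stroke #0000ff means cut at S752, F1029. After flipping Y the toolpath is (186.551,29.030) → (154.149,24.924) → (122.905,25.230) → (92.821,29.948) → (63.895,39.078) → (36.128,52.620).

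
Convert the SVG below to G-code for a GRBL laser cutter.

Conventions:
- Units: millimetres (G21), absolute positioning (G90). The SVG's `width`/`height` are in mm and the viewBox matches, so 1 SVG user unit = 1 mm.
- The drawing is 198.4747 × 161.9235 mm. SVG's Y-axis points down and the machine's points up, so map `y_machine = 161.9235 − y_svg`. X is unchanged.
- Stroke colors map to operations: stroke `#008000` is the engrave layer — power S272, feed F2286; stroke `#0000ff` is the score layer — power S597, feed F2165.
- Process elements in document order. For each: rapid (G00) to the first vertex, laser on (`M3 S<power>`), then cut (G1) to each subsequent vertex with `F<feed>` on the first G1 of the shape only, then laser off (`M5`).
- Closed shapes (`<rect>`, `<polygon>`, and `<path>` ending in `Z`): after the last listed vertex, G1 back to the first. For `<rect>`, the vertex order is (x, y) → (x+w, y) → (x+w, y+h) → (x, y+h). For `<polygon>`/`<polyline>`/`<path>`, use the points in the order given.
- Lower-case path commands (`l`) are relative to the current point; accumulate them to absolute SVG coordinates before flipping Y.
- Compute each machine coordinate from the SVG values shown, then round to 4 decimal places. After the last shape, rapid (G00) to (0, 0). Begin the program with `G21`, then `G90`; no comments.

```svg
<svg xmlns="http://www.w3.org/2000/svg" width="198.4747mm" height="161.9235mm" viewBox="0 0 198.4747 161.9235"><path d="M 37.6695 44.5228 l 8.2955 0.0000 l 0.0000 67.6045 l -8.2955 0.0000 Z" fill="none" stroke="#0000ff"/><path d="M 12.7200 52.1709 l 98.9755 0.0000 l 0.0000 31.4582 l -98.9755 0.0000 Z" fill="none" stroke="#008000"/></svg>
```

viewBox `0 0 198.4747 161.9235` with mm width/height → 1 unit = 1 mm. Flip: y_m = 161.9235 − y_svg.

**Shape 1** — `<path>` rectangle, stroke `#0000ff` → score (S597, F2165). Machine vertices: (37.6695,117.4007) → (45.9650,117.4007) → (45.9650,49.7962) → (37.6695,49.7962) → (37.6695,117.4007). Closed: final G1 returns to the first vertex.

**Shape 2** — `<path>` rectangle, stroke `#008000` → engrave (S272, F2286). Machine vertices: (12.7200,109.7526) → (111.6955,109.7526) → (111.6955,78.2944) → (12.7200,78.2944) → (12.7200,109.7526). Closed: final G1 returns to the first vertex.

G21
G90
G00 X37.6695 Y117.4007
M3 S597
G1 X45.9650 Y117.4007 F2165
G1 X45.9650 Y49.7962
G1 X37.6695 Y49.7962
G1 X37.6695 Y117.4007
M5
G00 X12.7200 Y109.7526
M3 S272
G1 X111.6955 Y109.7526 F2286
G1 X111.6955 Y78.2944
G1 X12.7200 Y78.2944
G1 X12.7200 Y109.7526
M5
G00 X0.0000 Y0.0000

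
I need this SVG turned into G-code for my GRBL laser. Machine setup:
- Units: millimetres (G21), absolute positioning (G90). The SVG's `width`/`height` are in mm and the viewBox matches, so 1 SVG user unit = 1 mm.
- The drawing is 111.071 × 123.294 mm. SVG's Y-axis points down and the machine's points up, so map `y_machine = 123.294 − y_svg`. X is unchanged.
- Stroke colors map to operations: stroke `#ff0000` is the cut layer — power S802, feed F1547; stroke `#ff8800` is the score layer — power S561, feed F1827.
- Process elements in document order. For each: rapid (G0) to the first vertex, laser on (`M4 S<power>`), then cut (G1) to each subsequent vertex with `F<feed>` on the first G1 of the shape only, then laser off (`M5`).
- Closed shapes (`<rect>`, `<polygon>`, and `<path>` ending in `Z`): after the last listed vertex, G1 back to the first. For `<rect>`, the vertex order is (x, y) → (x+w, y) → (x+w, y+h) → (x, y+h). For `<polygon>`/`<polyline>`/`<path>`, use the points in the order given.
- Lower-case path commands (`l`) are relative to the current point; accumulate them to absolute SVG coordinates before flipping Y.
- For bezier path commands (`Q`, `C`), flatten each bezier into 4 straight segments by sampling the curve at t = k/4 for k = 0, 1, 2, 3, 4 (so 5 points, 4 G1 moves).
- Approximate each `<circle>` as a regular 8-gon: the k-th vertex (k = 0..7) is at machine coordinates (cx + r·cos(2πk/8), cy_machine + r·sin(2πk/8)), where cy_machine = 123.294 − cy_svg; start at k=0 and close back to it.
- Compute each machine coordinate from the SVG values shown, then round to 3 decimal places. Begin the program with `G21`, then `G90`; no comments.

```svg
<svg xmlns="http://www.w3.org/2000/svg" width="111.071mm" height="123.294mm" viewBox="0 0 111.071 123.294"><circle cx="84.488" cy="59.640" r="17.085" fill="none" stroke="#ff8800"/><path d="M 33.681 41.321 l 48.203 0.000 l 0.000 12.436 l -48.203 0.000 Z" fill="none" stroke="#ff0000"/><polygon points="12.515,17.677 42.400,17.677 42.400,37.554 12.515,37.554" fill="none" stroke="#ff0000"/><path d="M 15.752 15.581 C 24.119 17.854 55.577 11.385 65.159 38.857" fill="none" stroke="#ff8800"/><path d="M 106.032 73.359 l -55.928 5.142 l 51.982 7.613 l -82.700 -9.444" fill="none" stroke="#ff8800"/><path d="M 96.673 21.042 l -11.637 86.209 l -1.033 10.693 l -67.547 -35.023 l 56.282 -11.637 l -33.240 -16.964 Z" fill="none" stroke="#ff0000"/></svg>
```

viewBox `0 0 111.071 123.294` with mm width/height → 1 unit = 1 mm. Flip: y_m = 123.294 − y_svg.

**Shape 1** — `<circle>` circle, stroke `#ff8800` → score (S561, F1827). Machine vertices: (101.573,63.654) → (96.569,75.735) → (84.488,80.739) → (72.407,75.735) → (67.403,63.654) → (72.407,51.573) → (84.488,46.569) → (96.569,51.573) → (101.573,63.654). Closed: final G1 returns to the first vertex.

**Shape 2** — `<path>` rectangle, stroke `#ff0000` → cut (S802, F1547). Machine vertices: (33.681,81.973) → (81.884,81.973) → (81.884,69.537) → (33.681,69.537) → (33.681,81.973). Closed: final G1 returns to the first vertex.

**Shape 3** — `<polygon>` rectangle, stroke `#ff0000` → cut (S802, F1547). Machine vertices: (12.515,105.617) → (42.400,105.617) → (42.400,85.740) → (12.515,85.740) → (12.515,105.617). Closed: final G1 returns to the first vertex.

**Shape 4** — `<path>` cubic bezier, stroke `#ff8800` → score (S561, F1827). Control points (SVG): P0=(15.752,15.581), P1=(24.119,17.854), P2=(55.577,11.385), P3=(65.159,38.857); sampled at t=k/4. Machine vertices: (15.752,107.713) → (25.654,106.980) → (40.000,105.525) → (54.573,99.344) → (65.159,84.437). Open path.

**Shape 5** — `<path>` open polyline, stroke `#ff8800` → score (S561, F1827). Machine vertices: (106.032,49.935) → (50.104,44.793) → (102.086,37.180) → (19.386,46.624). Open path.

**Shape 6** — `<path>` closed polygon, stroke `#ff0000` → cut (S802, F1547). Machine vertices: (96.673,102.252) → (85.036,16.043) → (84.003,5.350) → (16.456,40.373) → (72.738,52.010) → (39.498,68.974) → (96.673,102.252). Closed: final G1 returns to the first vertex.

G21
G90
G0 X101.573 Y63.654
M4 S561
G1 X96.569 Y75.735 F1827
G1 X84.488 Y80.739
G1 X72.407 Y75.735
G1 X67.403 Y63.654
G1 X72.407 Y51.573
G1 X84.488 Y46.569
G1 X96.569 Y51.573
G1 X101.573 Y63.654
M5
G0 X33.681 Y81.973
M4 S802
G1 X81.884 Y81.973 F1547
G1 X81.884 Y69.537
G1 X33.681 Y69.537
G1 X33.681 Y81.973
M5
G0 X12.515 Y105.617
M4 S802
G1 X42.400 Y105.617 F1547
G1 X42.400 Y85.740
G1 X12.515 Y85.740
G1 X12.515 Y105.617
M5
G0 X15.752 Y107.713
M4 S561
G1 X25.654 Y106.980 F1827
G1 X40.000 Y105.525
G1 X54.573 Y99.344
G1 X65.159 Y84.437
M5
G0 X106.032 Y49.935
M4 S561
G1 X50.104 Y44.793 F1827
G1 X102.086 Y37.180
G1 X19.386 Y46.624
M5
G0 X96.673 Y102.252
M4 S802
G1 X85.036 Y16.043 F1547
G1 X84.003 Y5.350
G1 X16.456 Y40.373
G1 X72.738 Y52.010
G1 X39.498 Y68.974
G1 X96.673 Y102.252
M5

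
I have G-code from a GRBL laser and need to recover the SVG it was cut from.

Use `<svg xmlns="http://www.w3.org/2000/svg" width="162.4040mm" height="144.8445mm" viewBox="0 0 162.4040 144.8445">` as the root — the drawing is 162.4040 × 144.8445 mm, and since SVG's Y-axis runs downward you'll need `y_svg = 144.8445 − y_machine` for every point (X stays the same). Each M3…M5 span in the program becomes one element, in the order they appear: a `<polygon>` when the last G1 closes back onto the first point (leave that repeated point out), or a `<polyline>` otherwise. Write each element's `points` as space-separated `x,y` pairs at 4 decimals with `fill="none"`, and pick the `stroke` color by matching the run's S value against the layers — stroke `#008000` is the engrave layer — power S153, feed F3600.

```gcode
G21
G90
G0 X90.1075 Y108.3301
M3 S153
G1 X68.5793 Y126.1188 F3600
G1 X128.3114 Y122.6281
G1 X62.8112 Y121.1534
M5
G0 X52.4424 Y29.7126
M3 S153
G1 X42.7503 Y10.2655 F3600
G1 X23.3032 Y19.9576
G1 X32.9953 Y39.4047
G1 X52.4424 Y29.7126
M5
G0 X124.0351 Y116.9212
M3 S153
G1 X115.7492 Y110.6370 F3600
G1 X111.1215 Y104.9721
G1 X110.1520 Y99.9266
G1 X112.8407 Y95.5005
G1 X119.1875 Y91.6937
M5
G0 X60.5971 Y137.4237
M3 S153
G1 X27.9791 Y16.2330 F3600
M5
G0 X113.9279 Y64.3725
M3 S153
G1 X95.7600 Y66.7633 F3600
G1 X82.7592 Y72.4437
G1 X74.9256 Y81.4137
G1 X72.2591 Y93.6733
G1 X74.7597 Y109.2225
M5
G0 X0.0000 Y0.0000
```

Each laser-on run becomes one SVG element. Flip Y back into SVG space with y_svg = 144.8445 − y_machine. Every run uses S153, so all elements get stroke `#008000` (engrave).

Run 1: The run is open, so emit a `<polyline>` with points (Y-flipped): 90.1075,36.5144 68.5793,18.7257 128.3114,22.2164 62.8112,23.6911.

Run 2: The run returns to its start, so emit a `<polygon>` with points (Y-flipped): 52.4424,115.1319 42.7503,134.5790 23.3032,124.8869 32.9953,105.4398.

Run 3: The run is open, so emit a `<polyline>` with points (Y-flipped): 124.0351,27.9233 115.7492,34.2075 111.1215,39.8724 110.1520,44.9179 112.8407,49.3440 119.1875,53.1508.

Run 4: The run is open, so emit a `<polyline>` with points (Y-flipped): 60.5971,7.4208 27.9791,128.6115.

Run 5: The run is open, so emit a `<polyline>` with points (Y-flipped): 113.9279,80.4720 95.7600,78.0812 82.7592,72.4008 74.9256,63.4308 72.2591,51.1712 74.7597,35.6220.

<svg xmlns="http://www.w3.org/2000/svg" width="162.4040mm" height="144.8445mm" viewBox="0 0 162.4040 144.8445">
  <polyline points="90.1075,36.5144 68.5793,18.7257 128.3114,22.2164 62.8112,23.6911" fill="none" stroke="#008000"/>
  <polygon points="52.4424,115.1319 42.7503,134.5790 23.3032,124.8869 32.9953,105.4398" fill="none" stroke="#008000"/>
  <polyline points="124.0351,27.9233 115.7492,34.2075 111.1215,39.8724 110.1520,44.9179 112.8407,49.3440 119.1875,53.1508" fill="none" stroke="#008000"/>
  <polyline points="60.5971,7.4208 27.9791,128.6115" fill="none" stroke="#008000"/>
  <polyline points="113.9279,80.4720 95.7600,78.0812 82.7592,72.4008 74.9256,63.4308 72.2591,51.1712 74.7597,35.6220" fill="none" stroke="#008000"/>
</svg>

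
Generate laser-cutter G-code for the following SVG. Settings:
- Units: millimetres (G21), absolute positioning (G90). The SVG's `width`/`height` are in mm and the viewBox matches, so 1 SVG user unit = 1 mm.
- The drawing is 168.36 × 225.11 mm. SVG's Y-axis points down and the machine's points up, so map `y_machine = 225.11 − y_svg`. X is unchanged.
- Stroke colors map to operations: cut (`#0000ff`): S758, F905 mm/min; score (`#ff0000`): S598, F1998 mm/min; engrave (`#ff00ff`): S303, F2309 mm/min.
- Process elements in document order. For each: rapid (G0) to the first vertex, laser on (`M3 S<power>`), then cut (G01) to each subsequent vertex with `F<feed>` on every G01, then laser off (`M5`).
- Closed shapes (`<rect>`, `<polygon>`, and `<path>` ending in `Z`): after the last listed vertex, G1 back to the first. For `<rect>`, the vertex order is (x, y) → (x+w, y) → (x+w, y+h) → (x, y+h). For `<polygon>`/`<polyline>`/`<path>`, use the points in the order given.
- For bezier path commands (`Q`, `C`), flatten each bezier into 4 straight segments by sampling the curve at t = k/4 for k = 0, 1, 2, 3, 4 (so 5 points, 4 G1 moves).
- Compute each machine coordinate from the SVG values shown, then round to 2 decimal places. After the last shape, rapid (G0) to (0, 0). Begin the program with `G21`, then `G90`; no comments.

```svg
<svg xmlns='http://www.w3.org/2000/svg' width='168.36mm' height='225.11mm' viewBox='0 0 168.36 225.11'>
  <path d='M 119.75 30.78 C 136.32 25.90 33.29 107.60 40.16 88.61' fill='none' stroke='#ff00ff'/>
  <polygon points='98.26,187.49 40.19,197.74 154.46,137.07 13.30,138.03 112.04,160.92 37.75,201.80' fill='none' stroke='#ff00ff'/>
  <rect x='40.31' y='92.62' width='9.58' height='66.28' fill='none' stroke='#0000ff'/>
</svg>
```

viewBox `0 0 168.36 225.11` with mm width/height → 1 unit = 1 mm. Flip: y_m = 225.11 − y_svg.

**Shape 1** — `<path>` cubic bezier, stroke `#ff00ff` → engrave (S303, F2309). Control points (SVG): P0=(119.75,30.78), P1=(136.32,25.90), P2=(33.29,107.60), P3=(40.16,88.61); sampled at t=k/4. Machine vertices: (119.75,194.33) → (113.34,184.68) → (83.59,160.12) → (52.03,138.21) → (40.16,136.50). Open path.

**Shape 2** — `<polygon>` closed polygon, stroke `#ff00ff` → engrave (S303, F2309). Machine vertices: (98.26,37.62) → (40.19,27.37) → (154.46,88.04) → (13.30,87.08) → (112.04,64.19) → (37.75,23.31) → (98.26,37.62). Closed: final G1 returns to the first vertex.

**Shape 3** — `<rect>` rectangle, stroke `#0000ff` → cut (S758, F905). Machine vertices: (40.31,132.49) → (49.89,132.49) → (49.89,66.21) → (40.31,66.21) → (40.31,132.49). Closed: final G1 returns to the first vertex.

G21
G90
G0 X119.75 Y194.33
M3 S303
G01 X113.34 Y184.68 F2309
G01 X83.59 Y160.12 F2309
G01 X52.03 Y138.21 F2309
G01 X40.16 Y136.50 F2309
M5
G0 X98.26 Y37.62
M3 S303
G01 X40.19 Y27.37 F2309
G01 X154.46 Y88.04 F2309
G01 X13.30 Y87.08 F2309
G01 X112.04 Y64.19 F2309
G01 X37.75 Y23.31 F2309
G01 X98.26 Y37.62 F2309
M5
G0 X40.31 Y132.49
M3 S758
G01 X49.89 Y132.49 F905
G01 X49.89 Y66.21 F905
G01 X40.31 Y66.21 F905
G01 X40.31 Y132.49 F905
M5
G0 X0.00 Y0.00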